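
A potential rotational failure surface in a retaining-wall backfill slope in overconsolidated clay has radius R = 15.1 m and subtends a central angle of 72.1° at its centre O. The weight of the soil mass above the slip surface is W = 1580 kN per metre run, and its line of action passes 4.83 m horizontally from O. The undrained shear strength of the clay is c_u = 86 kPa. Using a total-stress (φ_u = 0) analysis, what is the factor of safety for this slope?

Taking moments about the centre O, the resisting moment is provided by the undrained shear strength acting along the arc:
Arc length L_a = R·θ = 15.1·(72.1°·π/180) = 15.1·1.2584 = 19.00 m
M_R = c_u·L_a·R = 86·19.00·15.1 = 24675.4 kN·m/m
M_D = W·d = 1580·4.83 = 7631.4 kN·m/m
FS = M_R / M_D = 24675.4 / 7631.4 = 3.233

FS = 3.23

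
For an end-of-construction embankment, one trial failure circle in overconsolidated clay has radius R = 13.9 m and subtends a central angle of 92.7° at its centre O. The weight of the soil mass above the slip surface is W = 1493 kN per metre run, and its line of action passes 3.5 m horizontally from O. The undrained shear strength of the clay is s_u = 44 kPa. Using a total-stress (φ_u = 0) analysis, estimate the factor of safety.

Taking moments about the centre O, the resisting moment is provided by the undrained shear strength acting along the arc:
Arc length L_a = R·θ = 13.9·(92.7°·π/180) = 13.9·1.6179 = 22.49 m
M_R = s_u·L_a·R = 44·22.49·13.9 = 13754.3 kN·m/m
M_D = W·d = 1493·3.5 = 5225.5 kN·m/m
FS = M_R / M_D = 13754.3 / 5225.5 = 2.632

FS = 2.63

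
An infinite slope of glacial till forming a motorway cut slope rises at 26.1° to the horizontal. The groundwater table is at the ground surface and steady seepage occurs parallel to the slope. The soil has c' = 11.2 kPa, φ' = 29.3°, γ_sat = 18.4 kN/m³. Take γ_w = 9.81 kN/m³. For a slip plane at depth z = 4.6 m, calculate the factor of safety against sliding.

With seepage parallel to the slope and the water table at the surface, the effective normal stress on the slip plane uses the buoyant unit weight γ' = γ_sat − γ_w while the driving shear stress uses γ_sat:
FS = [c' + γ' z cos²β tanφ'] / [γ_sat z sinβ cosβ]
γ' = 18.4 − 9.81 = 8.59 kN/m³
Numerator = 11.2 + 8.59·4.6·cos²26.1°·tan29.3° = 11.2 + 8.59·4.6·0.8065·0.5612 = 29.082 kPa
Denominator = 18.4·4.6·sin26.1°·cos26.1° = 18.4·4.6·0.4399·0.8980 = 33.439 kPa
FS = 29.082 / 33.439 = 0.870

FS = 0.87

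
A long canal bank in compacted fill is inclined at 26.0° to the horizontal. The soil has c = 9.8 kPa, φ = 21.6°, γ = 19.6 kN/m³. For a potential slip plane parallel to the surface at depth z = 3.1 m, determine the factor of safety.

FS = 1.22

For an infinite slope with a slip plane parallel to the surface (no pore pressure): FS = [c + γz cos²β tanφ] / [γz sinβ cosβ].
γz = 19.6·3.1 = 60.76 kN/m²
Numerator = 9.8 + 60.76·cos²26.0°·tan21.6° = 9.8 + 60.76·0.8078·0.3959 = 29.234 kPa
Denominator = 60.76·sin26.0°·cos26.0° = 60.76·0.4384·0.8988 = 23.940 kPa
FS = 29.234 / 23.940 = 1.221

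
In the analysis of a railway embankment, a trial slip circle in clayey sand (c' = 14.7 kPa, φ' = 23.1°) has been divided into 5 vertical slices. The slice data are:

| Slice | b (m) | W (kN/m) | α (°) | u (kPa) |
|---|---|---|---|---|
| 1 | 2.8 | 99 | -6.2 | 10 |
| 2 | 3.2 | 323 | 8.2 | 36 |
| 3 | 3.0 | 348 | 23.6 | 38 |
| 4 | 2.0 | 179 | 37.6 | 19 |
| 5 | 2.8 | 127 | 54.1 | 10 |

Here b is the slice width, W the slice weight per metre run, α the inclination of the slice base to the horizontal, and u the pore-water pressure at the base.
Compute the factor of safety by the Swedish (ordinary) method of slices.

Ordinary method of slices: FS = Σ[c'·Δl_i + (W_i cosα_i − u_i·Δl_i)·tanφ'] / Σ W_i sinα_i, with Δl_i = b_i / cosα_i.
Slice 1: Δl = 2.8/cos(-6.2°) = 2.816 m; N'_1 = 99·cos(-6.2°) − 10·2.816 = 70.3; c'Δl = 41.40; W sinα = -10.7
Slice 2: Δl = 3.2/cos8.2° = 3.233 m; N'_2 = 323·cos8.2° − 36·3.233 = 203.3; c'Δl = 47.53; W sinα = 46.1
Slice 3: Δl = 3.0/cos23.6° = 3.274 m; N'_3 = 348·cos23.6° − 38·3.274 = 194.5; c'Δl = 48.13; W sinα = 139.3
Slice 4: Δl = 2.0/cos37.6° = 2.524 m; N'_4 = 179·cos37.6° − 19·2.524 = 93.9; c'Δl = 37.11; W sinα = 109.2
Slice 5: Δl = 2.8/cos54.1° = 4.775 m; N'_5 = 127·cos54.1° − 10·4.775 = 26.7; c'Δl = 70.19; W sinα = 102.9
Σc'Δl = 244.4 kN/m; ΣN' = 588.6 kN/m; ΣW sinα = 386.8 kN/m
Resisting = 244.4 + 588.6·tan23.1° = 244.4 + 251.1 = 495.4 kN/m
FS = 495.4 / 386.8 = 1.281

FS = 1.28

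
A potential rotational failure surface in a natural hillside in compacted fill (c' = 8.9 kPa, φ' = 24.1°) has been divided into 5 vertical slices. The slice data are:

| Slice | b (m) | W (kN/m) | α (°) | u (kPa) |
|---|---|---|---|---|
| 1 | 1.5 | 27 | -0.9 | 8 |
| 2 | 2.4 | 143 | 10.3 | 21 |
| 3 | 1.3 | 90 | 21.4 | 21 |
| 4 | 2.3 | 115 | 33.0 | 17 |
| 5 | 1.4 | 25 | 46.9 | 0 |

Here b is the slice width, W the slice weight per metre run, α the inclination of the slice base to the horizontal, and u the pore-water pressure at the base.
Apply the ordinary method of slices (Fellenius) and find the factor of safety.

Ordinary method of slices: FS = Σ[c'·Δl_i + (W_i cosα_i − u_i·Δl_i)·tanφ'] / Σ W_i sinα_i, with Δl_i = b_i / cosα_i.
Slice 1: Δl = 1.5/cos(-0.9°) = 1.500 m; N'_1 = 27·cos(-0.9°) − 8·1.500 = 15.0; c'Δl = 13.35; W sinα = -0.4
Slice 2: Δl = 2.4/cos10.3° = 2.439 m; N'_2 = 143·cos10.3° − 21·2.439 = 89.5; c'Δl = 21.71; W sinα = 25.6
Slice 3: Δl = 1.3/cos21.4° = 1.396 m; N'_3 = 90·cos21.4° − 21·1.396 = 54.5; c'Δl = 12.43; W sinα = 32.8
Slice 4: Δl = 2.3/cos33.0° = 2.742 m; N'_4 = 115·cos33.0° − 17·2.742 = 49.8; c'Δl = 24.41; W sinα = 62.6
Slice 5: Δl = 1.4/cos46.9° = 2.049 m; N'_5 = 25·cos46.9° − 0·2.049 = 17.1; c'Δl = 18.24; W sinα = 18.3
Σc'Δl = 90.1 kN/m; ΣN' = 225.8 kN/m; ΣW sinα = 138.9 kN/m
Resisting = 90.1 + 225.8·tan24.1° = 90.1 + 101.0 = 191.2 kN/m
FS = 191.2 / 138.9 = 1.377

FS = 1.38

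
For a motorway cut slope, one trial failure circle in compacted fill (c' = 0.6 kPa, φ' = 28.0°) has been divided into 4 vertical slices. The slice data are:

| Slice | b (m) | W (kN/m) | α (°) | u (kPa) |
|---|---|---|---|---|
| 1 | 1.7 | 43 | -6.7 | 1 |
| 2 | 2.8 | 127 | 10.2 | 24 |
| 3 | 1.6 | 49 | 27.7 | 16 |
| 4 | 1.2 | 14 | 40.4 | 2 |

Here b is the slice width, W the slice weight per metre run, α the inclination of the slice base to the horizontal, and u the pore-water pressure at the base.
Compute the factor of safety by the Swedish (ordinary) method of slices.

Ordinary method of slices: FS = Σ[c'·Δl_i + (W_i cosα_i − u_i·Δl_i)·tanφ'] / Σ W_i sinα_i, with Δl_i = b_i / cosα_i.
Slice 1: Δl = 1.7/cos(-6.7°) = 1.712 m; N'_1 = 43·cos(-6.7°) − 1·1.712 = 41.0; c'Δl = 1.03; W sinα = -5.0
Slice 2: Δl = 2.8/cos10.2° = 2.845 m; N'_2 = 127·cos10.2° − 24·2.845 = 56.7; c'Δl = 1.71; W sinα = 22.5
Slice 3: Δl = 1.6/cos27.7° = 1.807 m; N'_3 = 49·cos27.7° − 16·1.807 = 14.5; c'Δl = 1.08; W sinα = 22.8
Slice 4: Δl = 1.2/cos40.4° = 1.576 m; N'_4 = 14·cos40.4° − 2·1.576 = 7.5; c'Δl = 0.95; W sinα = 9.1
Σc'Δl = 4.8 kN/m; ΣN' = 119.7 kN/m; ΣW sinα = 49.3 kN/m
Resisting = 4.8 + 119.7·tan28.0° = 4.8 + 63.6 = 68.4 kN/m
FS = 68.4 / 49.3 = 1.387

FS = 1.39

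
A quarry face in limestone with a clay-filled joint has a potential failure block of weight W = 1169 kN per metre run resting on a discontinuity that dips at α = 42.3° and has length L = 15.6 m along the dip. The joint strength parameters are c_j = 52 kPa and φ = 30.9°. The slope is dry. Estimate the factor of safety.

FS = 1.69

Resolving the block weight along and normal to the plane and applying the Mohr–Coulomb strength on the joint:
N' = W cosα = 1169·cos42.3° = 864.6 kN/m
Driving force T = W sinα = 1169·sin42.3° = 786.8 kN/m
Resisting force R = c_j·L + N'·tanφ = 52·15.6 + 864.6·tan30.9° = 811.2 + 517.5 = 1328.7 kN/m
FS = R / T = 1328.7 / 786.8 = 1.689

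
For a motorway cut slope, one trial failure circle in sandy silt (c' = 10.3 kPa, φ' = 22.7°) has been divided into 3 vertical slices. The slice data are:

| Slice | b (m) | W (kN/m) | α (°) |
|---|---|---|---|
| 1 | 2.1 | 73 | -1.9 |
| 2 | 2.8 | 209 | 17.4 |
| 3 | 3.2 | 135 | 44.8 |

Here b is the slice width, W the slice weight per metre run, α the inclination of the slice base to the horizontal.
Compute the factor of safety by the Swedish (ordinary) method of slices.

Ordinary method of slices: FS = Σ[c'·Δl_i + (W_i cosα_i)·tanφ'] / Σ W_i sinα_i, with Δl_i = b_i / cosα_i.
Slice 1: Δl = 2.1/cos(-1.9°) = 2.101 m; N'_1 = 73·cos(-1.9°) = 73.0; c'Δl = 21.64; W sinα = -2.4
Slice 2: Δl = 2.8/cos17.4° = 2.934 m; N'_2 = 209·cos17.4° = 199.4; c'Δl = 30.22; W sinα = 62.5
Slice 3: Δl = 3.2/cos44.8° = 4.510 m; N'_3 = 135·cos44.8° = 95.8; c'Δl = 46.45; W sinα = 95.1
Σc'Δl = 98.3 kN/m; ΣN' = 368.2 kN/m; ΣW sinα = 155.2 kN/m
Resisting = 98.3 + 368.2·tan22.7° = 98.3 + 154.0 = 252.3 kN/m
FS = 252.3 / 155.2 = 1.626

FS = 1.63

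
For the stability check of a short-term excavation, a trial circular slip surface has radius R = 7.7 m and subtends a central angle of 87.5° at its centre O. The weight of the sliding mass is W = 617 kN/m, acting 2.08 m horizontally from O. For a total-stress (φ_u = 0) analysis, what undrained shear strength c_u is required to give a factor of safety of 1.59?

c_u = 22.5 kPa

FS = c_u·L_a·R / (W·d), so c_u = FS·W·d / (L_a·R).
Arc length L_a = R·θ = 7.7·(87.5°·π/180) = 7.7·1.5272 = 11.76 m
c_u = 1.59·617·2.08 / (11.76·7.7) = 2040.5 / 90.55 = 22.54 kPa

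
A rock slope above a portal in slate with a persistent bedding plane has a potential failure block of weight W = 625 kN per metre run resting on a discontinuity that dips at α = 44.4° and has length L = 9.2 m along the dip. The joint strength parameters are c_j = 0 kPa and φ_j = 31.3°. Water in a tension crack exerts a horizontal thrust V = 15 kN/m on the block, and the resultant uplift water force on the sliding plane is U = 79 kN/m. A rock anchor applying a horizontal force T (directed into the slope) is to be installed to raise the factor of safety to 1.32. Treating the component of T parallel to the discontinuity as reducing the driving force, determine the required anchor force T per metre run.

Resolving forces along and normal to the sliding plane, with the horizontal anchor force T adding T·sinα to the effective normal force and T·cosα acting up the plane against the driving force:
FS = [c_jL + (W cosα − U − V sinα + T sinα) tanφ_j] / [W sinα + V cosα − T cosα]
Without the anchor: N' = 357.1 kN/m, driving T_d = 448.0 kN/m, resisting R = 0·9.2 + 357.1·tan31.3° = 217.1 kN/m, FS = 0.48.
Setting FS = 1.32 and solving for T:
1.32·(448.0 − T cos44.4°) = 217.1 + T sin44.4°·tan31.3°
T·(sin44.4°·tan31.3° + 1.32·cos44.4°) = 1.32·448.0 − 217.1
T·(0.6997·0.6080 + 1.32·0.7145) = 591.4 − 217.1 = 374.3
T·1.3685 = 374.3
T = 273.5 kN/m

T = 273 kN/m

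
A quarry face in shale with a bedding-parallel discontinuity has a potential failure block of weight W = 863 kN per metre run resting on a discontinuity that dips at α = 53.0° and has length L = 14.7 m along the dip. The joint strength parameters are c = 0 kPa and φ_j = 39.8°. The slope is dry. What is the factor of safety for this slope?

FS = 0.63

Resolving the block weight along and normal to the plane and applying the Mohr–Coulomb strength on the joint:
N' = W cosα = 863·cos53.0° = 519.4 kN/m
Driving force T = W sinα = 863·sin53.0° = 689.2 kN/m
Resisting force R = c·L + N'·tanφ_j = 0·14.7 + 519.4·tan39.8° = 0.0 + 432.7 = 432.7 kN/m
FS = R / T = 432.7 / 689.2 = 0.628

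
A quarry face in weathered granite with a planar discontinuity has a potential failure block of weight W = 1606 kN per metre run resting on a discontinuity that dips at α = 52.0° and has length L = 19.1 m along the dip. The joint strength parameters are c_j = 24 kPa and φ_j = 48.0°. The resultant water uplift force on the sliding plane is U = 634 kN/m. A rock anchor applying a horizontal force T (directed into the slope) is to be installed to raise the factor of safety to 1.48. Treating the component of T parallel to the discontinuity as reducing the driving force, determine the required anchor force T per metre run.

Resolving forces along and normal to the sliding plane, with the horizontal anchor force T adding T·sinα to the effective normal force and T·cosα acting up the plane against the driving force:
FS = [c_jL + (W cosα − U + T sinα) tanφ_j] / [W sinα − T cosα]
Without the anchor: N' = 354.8 kN/m, driving T_d = 1265.5 kN/m, resisting R = 24·19.1 + 354.8·tan48.0° = 852.4 kN/m, FS = 0.67.
Setting FS = 1.48 and solving for T:
1.48·(1265.5 − T cos52.0°) = 852.4 + T sin52.0°·tan48.0°
T·(sin52.0°·tan48.0° + 1.48·cos52.0°) = 1.48·1265.5 − 852.4
T·(0.7880·1.1106 + 1.48·0.6157) = 1873.0 − 852.4 = 1020.6
T·1.7864 = 1020.6
T = 571.3 kN/m

T = 571 kN/m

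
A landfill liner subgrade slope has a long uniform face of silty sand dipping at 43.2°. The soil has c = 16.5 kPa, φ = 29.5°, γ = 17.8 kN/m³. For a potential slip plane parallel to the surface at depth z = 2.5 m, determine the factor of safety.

FS = 1.35

For an infinite slope with a slip plane parallel to the surface (no pore pressure): FS = [c + γz cos²β tanφ] / [γz sinβ cosβ].
γz = 17.8·2.5 = 44.50 kN/m²
Numerator = 16.5 + 44.50·cos²43.2°·tan29.5° = 16.5 + 44.50·0.5314·0.5658 = 29.879 kPa
Denominator = 44.50·sin43.2°·cos43.2° = 44.50·0.6845·0.7290 = 22.206 kPa
FS = 29.879 / 22.206 = 1.346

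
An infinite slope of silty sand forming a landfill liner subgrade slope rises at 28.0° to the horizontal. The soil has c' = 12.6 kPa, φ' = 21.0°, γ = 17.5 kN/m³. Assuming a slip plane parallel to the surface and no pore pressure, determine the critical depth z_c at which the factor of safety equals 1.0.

Setting FS = 1.00 in FS = [c' + γz cos²β tanφ'] / [γz sinβ cosβ] and solving for z:
z = c' / [γ cosβ (FS·sinβ − cosβ·tanφ')]
  = 12.6 / [17.5·cos28.0°·(1.00·sin28.0° − cos28.0°·tan21.0°)]
  = 12.6 / [17.5·0.8829·(1.00·0.4695 − 0.8829·0.3839)]
  = 12.6 / 2.0170 = 6.247 m

z_c = 6.25 m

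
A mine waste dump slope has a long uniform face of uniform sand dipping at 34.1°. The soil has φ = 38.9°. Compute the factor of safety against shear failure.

For a dry cohesionless infinite slope the factor of safety is FS = tanφ / tanβ.
FS = tan38.9° / tan34.1° = 0.8069 / 0.6771 = 1.192

FS = 1.19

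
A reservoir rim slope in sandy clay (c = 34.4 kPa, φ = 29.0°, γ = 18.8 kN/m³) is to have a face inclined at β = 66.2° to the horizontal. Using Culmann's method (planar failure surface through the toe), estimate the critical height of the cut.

H_c = 28.79 m

Culmann's analysis gives the critical failure plane at α_cr = (β + φ)/2 = (66.2 + 29.0)/2 = 47.6°, and the critical height
H_c = (4c/γ) · sinβ cosφ / [1 − cos(β − φ)]
    = (4·34.4/18.8) · sin66.2°·cos29.0° / [1 − cos(37.2°)]
    = 7.319 · 0.9150·0.8746 / [1 − 0.7965]
    = 7.319 · 0.8002 / 0.2035
    = 28.79 m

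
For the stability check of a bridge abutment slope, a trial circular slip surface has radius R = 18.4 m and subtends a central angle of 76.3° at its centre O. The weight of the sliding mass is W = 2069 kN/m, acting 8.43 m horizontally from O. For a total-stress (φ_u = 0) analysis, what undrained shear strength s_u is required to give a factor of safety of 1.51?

FS = s_u·L_a·R / (W·d), so s_u = FS·W·d / (L_a·R).
Arc length L_a = R·θ = 18.4·(76.3°·π/180) = 18.4·1.3317 = 24.50 m
s_u = 1.51·2069·8.43 / (24.50·18.4) = 26336.9 / 450.86 = 58.42 kPa

s_u = 58.4 kPa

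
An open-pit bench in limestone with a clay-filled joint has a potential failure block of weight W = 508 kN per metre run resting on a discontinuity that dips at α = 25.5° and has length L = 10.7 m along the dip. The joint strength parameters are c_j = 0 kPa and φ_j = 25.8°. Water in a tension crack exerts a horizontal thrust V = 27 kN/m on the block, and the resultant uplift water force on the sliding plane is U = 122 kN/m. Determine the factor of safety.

FS = 0.65

Resolving the block weight along and normal to the plane and applying the Mohr–Coulomb strength on the joint:
N' = W cosα − U − V sinα = 508·cos25.5° − 122 − 27·sin25.5° = 324.9 kN/m
Driving force T = W sinα + V cosα = 508·sin25.5° + 27·cos25.5° = 243.1 kN/m
Resisting force R = c_j·L + N'·tanφ_j = 0·10.7 + 324.9·tan25.8° = 0.0 + 157.1 = 157.1 kN/m
FS = R / T = 157.1 / 243.1 = 0.646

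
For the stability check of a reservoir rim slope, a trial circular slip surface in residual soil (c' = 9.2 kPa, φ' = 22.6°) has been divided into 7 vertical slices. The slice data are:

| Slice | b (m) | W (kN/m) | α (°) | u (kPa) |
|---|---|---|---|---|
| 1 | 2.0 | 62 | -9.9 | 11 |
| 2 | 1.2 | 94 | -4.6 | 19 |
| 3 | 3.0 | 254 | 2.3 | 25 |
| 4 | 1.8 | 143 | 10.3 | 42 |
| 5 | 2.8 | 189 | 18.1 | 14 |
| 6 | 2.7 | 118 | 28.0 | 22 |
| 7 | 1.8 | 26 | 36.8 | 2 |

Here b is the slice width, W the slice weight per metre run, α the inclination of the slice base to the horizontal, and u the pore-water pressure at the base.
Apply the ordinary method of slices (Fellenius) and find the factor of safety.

Ordinary method of slices: FS = Σ[c'·Δl_i + (W_i cosα_i − u_i·Δl_i)·tanφ'] / Σ W_i sinα_i, with Δl_i = b_i / cosα_i.
Slice 1: Δl = 2.0/cos(-9.9°) = 2.030 m; N'_1 = 62·cos(-9.9°) − 11·2.030 = 38.7; c'Δl = 18.68; W sinα = -10.7
Slice 2: Δl = 1.2/cos(-4.6°) = 1.204 m; N'_2 = 94·cos(-4.6°) − 19·1.204 = 70.8; c'Δl = 11.08; W sinα = -7.5
Slice 3: Δl = 3.0/cos2.3° = 3.002 m; N'_3 = 254·cos2.3° − 25·3.002 = 178.7; c'Δl = 27.62; W sinα = 10.2
Slice 4: Δl = 1.8/cos10.3° = 1.829 m; N'_4 = 143·cos10.3° − 42·1.829 = 63.9; c'Δl = 16.83; W sinα = 25.6
Slice 5: Δl = 2.8/cos18.1° = 2.946 m; N'_5 = 189·cos18.1° − 14·2.946 = 138.4; c'Δl = 27.10; W sinα = 58.7
Slice 6: Δl = 2.7/cos28.0° = 3.058 m; N'_6 = 118·cos28.0° − 22·3.058 = 36.9; c'Δl = 28.13; W sinα = 55.4
Slice 7: Δl = 1.8/cos36.8° = 2.248 m; N'_7 = 26·cos36.8° − 2·2.248 = 16.3; c'Δl = 20.68; W sinα = 15.6
Σc'Δl = 150.1 kN/m; ΣN' = 543.8 kN/m; ΣW sinα = 147.3 kN/m
Resisting = 150.1 + 543.8·tan22.6° = 150.1 + 226.4 = 376.5 kN/m
FS = 376.5 / 147.3 = 2.557

FS = 2.56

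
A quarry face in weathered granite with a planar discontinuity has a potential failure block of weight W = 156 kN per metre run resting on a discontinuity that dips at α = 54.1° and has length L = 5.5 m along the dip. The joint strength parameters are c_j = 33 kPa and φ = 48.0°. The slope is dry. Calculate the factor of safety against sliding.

FS = 2.24

Resolving the block weight along and normal to the plane and applying the Mohr–Coulomb strength on the joint:
N' = W cosα = 156·cos54.1° = 91.5 kN/m
Driving force T = W sinα = 156·sin54.1° = 126.4 kN/m
Resisting force R = c_j·L + N'·tanφ = 33·5.5 + 91.5·tan48.0° = 181.5 + 101.6 = 283.1 kN/m
FS = R / T = 283.1 / 126.4 = 2.240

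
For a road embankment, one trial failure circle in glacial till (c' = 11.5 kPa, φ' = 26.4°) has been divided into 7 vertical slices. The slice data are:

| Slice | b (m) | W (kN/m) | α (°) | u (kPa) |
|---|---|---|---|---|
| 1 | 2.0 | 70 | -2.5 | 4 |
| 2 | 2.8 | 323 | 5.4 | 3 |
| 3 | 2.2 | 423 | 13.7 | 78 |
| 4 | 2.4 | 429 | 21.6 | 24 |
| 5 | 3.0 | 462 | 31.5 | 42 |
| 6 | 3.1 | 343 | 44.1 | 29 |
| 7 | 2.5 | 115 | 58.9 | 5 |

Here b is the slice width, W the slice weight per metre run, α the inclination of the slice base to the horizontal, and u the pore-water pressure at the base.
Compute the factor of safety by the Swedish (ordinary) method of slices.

Ordinary method of slices: FS = Σ[c'·Δl_i + (W_i cosα_i − u_i·Δl_i)·tanφ'] / Σ W_i sinα_i, with Δl_i = b_i / cosα_i.
Slice 1: Δl = 2.0/cos(-2.5°) = 2.002 m; N'_1 = 70·cos(-2.5°) − 4·2.002 = 61.9; c'Δl = 23.02; W sinα = -3.1
Slice 2: Δl = 2.8/cos5.4° = 2.812 m; N'_2 = 323·cos5.4° − 3·2.812 = 313.1; c'Δl = 32.34; W sinα = 30.4
Slice 3: Δl = 2.2/cos13.7° = 2.264 m; N'_3 = 423·cos13.7° − 78·2.264 = 234.3; c'Δl = 26.04; W sinα = 100.2
Slice 4: Δl = 2.4/cos21.6° = 2.581 m; N'_4 = 429·cos21.6° − 24·2.581 = 336.9; c'Δl = 29.68; W sinα = 157.9
Slice 5: Δl = 3.0/cos31.5° = 3.518 m; N'_5 = 462·cos31.5° − 42·3.518 = 246.1; c'Δl = 40.46; W sinα = 241.4
Slice 6: Δl = 3.1/cos44.1° = 4.317 m; N'_6 = 343·cos44.1° − 29·4.317 = 121.1; c'Δl = 49.64; W sinα = 238.7
Slice 7: Δl = 2.5/cos58.9° = 4.840 m; N'_7 = 115·cos58.9° − 5·4.840 = 35.2; c'Δl = 55.66; W sinα = 98.5
Σc'Δl = 256.9 kN/m; ΣN' = 1348.8 kN/m; ΣW sinα = 864.0 kN/m
Resisting = 256.9 + 1348.8·tan26.4° = 256.9 + 669.5 = 926.4 kN/m
FS = 926.4 / 864.0 = 1.072

FS = 1.07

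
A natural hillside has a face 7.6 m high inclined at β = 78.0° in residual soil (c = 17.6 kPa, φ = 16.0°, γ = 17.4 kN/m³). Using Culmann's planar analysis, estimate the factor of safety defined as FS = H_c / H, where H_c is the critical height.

FS = 0.94

H_c = (4c/γ) · sinβ cosφ / [1 − cos(β − φ)]
    = (4·17.6/17.4) · sin78.0°·cos16.0° / [1 − cos62.0°]
    = 4.046 · 0.9403 / 0.5305 = 7.17 m
FS = H_c / H = 7.17 / 7.6 = 0.944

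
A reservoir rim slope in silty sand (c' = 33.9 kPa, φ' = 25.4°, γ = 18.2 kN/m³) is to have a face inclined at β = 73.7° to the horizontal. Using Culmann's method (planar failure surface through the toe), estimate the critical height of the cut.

H_c = 19.30 m

Culmann's analysis gives the critical failure plane at α_cr = (β + φ')/2 = (73.7 + 25.4)/2 = 49.5°, and the critical height
H_c = (4c'/γ) · sinβ cosφ' / [1 − cos(β − φ')]
    = (4·33.9/18.2) · sin73.7°·cos25.4° / [1 − cos(48.3°)]
    = 7.451 · 0.9598·0.9033 / [1 − 0.6652]
    = 7.451 · 0.8670 / 0.3348
    = 19.30 m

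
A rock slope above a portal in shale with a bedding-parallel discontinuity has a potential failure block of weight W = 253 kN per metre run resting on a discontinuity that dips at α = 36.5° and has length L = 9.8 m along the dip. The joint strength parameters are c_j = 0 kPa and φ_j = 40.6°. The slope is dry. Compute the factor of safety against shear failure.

FS = 1.16

Resolving the block weight along and normal to the plane and applying the Mohr–Coulomb strength on the joint:
N' = W cosα = 253·cos36.5° = 203.4 kN/m
Driving force T = W sinα = 253·sin36.5° = 150.5 kN/m
Resisting force R = c_j·L + N'·tanφ_j = 0·9.8 + 203.4·tan40.6° = 0.0 + 174.3 = 174.3 kN/m
FS = R / T = 174.3 / 150.5 = 1.158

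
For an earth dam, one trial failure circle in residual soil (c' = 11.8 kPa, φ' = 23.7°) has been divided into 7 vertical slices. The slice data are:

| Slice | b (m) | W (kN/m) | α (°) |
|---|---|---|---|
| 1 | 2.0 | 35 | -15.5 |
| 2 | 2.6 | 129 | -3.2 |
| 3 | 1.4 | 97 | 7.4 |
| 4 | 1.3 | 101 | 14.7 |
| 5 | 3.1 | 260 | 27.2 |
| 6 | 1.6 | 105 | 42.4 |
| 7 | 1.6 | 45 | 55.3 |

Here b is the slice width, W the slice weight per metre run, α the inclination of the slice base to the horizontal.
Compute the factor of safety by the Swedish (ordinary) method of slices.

Ordinary method of slices: FS = Σ[c'·Δl_i + (W_i cosα_i)·tanφ'] / Σ W_i sinα_i, with Δl_i = b_i / cosα_i.
Slice 1: Δl = 2.0/cos(-15.5°) = 2.075 m; N'_1 = 35·cos(-15.5°) = 33.7; c'Δl = 24.49; W sinα = -9.4
Slice 2: Δl = 2.6/cos(-3.2°) = 2.604 m; N'_2 = 129·cos(-3.2°) = 128.8; c'Δl = 30.73; W sinα = -7.2
Slice 3: Δl = 1.4/cos7.4° = 1.412 m; N'_3 = 97·cos7.4° = 96.2; c'Δl = 16.66; W sinα = 12.5
Slice 4: Δl = 1.3/cos14.7° = 1.344 m; N'_4 = 101·cos14.7° = 97.7; c'Δl = 15.86; W sinα = 25.6
Slice 5: Δl = 3.1/cos27.2° = 3.485 m; N'_5 = 260·cos27.2° = 231.2; c'Δl = 41.13; W sinα = 118.8
Slice 6: Δl = 1.6/cos42.4° = 2.167 m; N'_6 = 105·cos42.4° = 77.5; c'Δl = 25.57; W sinα = 70.8
Slice 7: Δl = 1.6/cos55.3° = 2.811 m; N'_7 = 45·cos55.3° = 25.6; c'Δl = 33.16; W sinα = 37.0
Σc'Δl = 187.6 kN/m; ΣN' = 690.8 kN/m; ΣW sinα = 248.2 kN/m
Resisting = 187.6 + 690.8·tan23.7° = 187.6 + 303.2 = 490.8 kN/m
FS = 490.8 / 248.2 = 1.978

FS = 1.98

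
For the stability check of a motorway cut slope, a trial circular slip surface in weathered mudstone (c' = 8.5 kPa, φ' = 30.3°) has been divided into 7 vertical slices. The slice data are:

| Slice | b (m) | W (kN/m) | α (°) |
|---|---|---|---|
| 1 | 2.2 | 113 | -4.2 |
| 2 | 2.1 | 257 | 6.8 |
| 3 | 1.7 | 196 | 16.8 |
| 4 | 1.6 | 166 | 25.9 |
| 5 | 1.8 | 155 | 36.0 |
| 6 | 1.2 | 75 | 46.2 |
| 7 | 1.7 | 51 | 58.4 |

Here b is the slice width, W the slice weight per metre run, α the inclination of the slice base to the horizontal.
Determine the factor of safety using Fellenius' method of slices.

FS = 1.94

Ordinary method of slices: FS = Σ[c'·Δl_i + (W_i cosα_i)·tanφ'] / Σ W_i sinα_i, with Δl_i = b_i / cosα_i.
Slice 1: Δl = 2.2/cos(-4.2°) = 2.206 m; N'_1 = 113·cos(-4.2°) = 112.7; c'Δl = 18.75; W sinα = -8.3
Slice 2: Δl = 2.1/cos6.8° = 2.115 m; N'_2 = 257·cos6.8° = 255.2; c'Δl = 17.98; W sinα = 30.4
Slice 3: Δl = 1.7/cos16.8° = 1.776 m; N'_3 = 196·cos16.8° = 187.6; c'Δl = 15.09; W sinα = 56.7
Slice 4: Δl = 1.6/cos25.9° = 1.779 m; N'_4 = 166·cos25.9° = 149.3; c'Δl = 15.12; W sinα = 72.5
Slice 5: Δl = 1.8/cos36.0° = 2.225 m; N'_5 = 155·cos36.0° = 125.4; c'Δl = 18.91; W sinα = 91.1
Slice 6: Δl = 1.2/cos46.2° = 1.734 m; N'_6 = 75·cos46.2° = 51.9; c'Δl = 14.74; W sinα = 54.1
Slice 7: Δl = 1.7/cos58.4° = 3.244 m; N'_7 = 51·cos58.4° = 26.7; c'Δl = 27.58; W sinα = 43.4
Σc'Δl = 128.2 kN/m; ΣN' = 908.9 kN/m; ΣW sinα = 340.0 kN/m
Resisting = 128.2 + 908.9·tan30.3° = 128.2 + 531.1 = 659.3 kN/m
FS = 659.3 / 340.0 = 1.939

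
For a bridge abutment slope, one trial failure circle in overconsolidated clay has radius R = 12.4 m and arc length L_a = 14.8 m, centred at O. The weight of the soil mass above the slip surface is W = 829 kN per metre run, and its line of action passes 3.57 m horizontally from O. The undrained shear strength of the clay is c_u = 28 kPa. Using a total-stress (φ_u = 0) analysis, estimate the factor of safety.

Taking moments about the centre O, the resisting moment is provided by the undrained shear strength acting along the arc:
M_R = c_u·L_a·R = 28·14.80·12.4 = 5138.6 kN·m/m
M_D = W·d = 829·3.57 = 2959.5 kN·m/m
FS = M_R / M_D = 5138.6 / 2959.5 = 1.736

FS = 1.74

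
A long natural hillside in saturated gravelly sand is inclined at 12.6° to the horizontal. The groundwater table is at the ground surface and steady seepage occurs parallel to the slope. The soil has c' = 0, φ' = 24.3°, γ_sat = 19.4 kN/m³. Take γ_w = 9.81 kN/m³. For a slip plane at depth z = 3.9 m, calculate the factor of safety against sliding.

With seepage parallel to the slope and the water table at the surface, the effective normal stress on the slip plane uses the buoyant unit weight γ' = γ_sat − γ_w while the driving shear stress uses γ_sat:
FS = [c' + γ' z cos²β tanφ'] / [γ_sat z sinβ cosβ]
(For c' = 0 this reduces to FS = (γ'/γ_sat)·tanφ'/tanβ.)
γ' = 19.4 − 9.81 = 9.59 kN/m³
Numerator = 0.0 + 9.59·3.9·cos²12.6°·tan24.3° = 0.0 + 9.59·3.9·0.9524·0.4515 = 16.084 kPa
Denominator = 19.4·3.9·sin12.6°·cos12.6° = 19.4·3.9·0.2181·0.9759 = 16.107 kPa
FS = 16.084 / 16.107 = 0.999

FS = 1.00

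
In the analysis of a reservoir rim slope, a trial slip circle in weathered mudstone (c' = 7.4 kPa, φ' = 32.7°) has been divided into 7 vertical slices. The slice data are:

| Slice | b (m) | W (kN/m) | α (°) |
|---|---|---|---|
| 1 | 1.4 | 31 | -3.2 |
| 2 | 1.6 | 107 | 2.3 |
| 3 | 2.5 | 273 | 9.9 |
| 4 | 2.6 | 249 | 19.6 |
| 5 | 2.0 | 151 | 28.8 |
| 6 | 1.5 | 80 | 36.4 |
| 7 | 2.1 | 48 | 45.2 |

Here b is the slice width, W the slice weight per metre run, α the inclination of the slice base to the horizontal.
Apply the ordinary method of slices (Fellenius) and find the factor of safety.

Ordinary method of slices: FS = Σ[c'·Δl_i + (W_i cosα_i)·tanφ'] / Σ W_i sinα_i, with Δl_i = b_i / cosα_i.
Slice 1: Δl = 1.4/cos(-3.2°) = 1.402 m; N'_1 = 31·cos(-3.2°) = 31.0; c'Δl = 10.38; W sinα = -1.7
Slice 2: Δl = 1.6/cos2.3° = 1.601 m; N'_2 = 107·cos2.3° = 106.9; c'Δl = 11.85; W sinα = 4.3
Slice 3: Δl = 2.5/cos9.9° = 2.538 m; N'_3 = 273·cos9.9° = 268.9; c'Δl = 18.78; W sinα = 46.9
Slice 4: Δl = 2.6/cos19.6° = 2.760 m; N'_4 = 249·cos19.6° = 234.6; c'Δl = 20.42; W sinα = 83.5
Slice 5: Δl = 2.0/cos28.8° = 2.282 m; N'_5 = 151·cos28.8° = 132.3; c'Δl = 16.89; W sinα = 72.7
Slice 6: Δl = 1.5/cos36.4° = 1.864 m; N'_6 = 80·cos36.4° = 64.4; c'Δl = 13.79; W sinα = 47.5
Slice 7: Δl = 2.1/cos45.2° = 2.980 m; N'_7 = 48·cos45.2° = 33.8; c'Δl = 22.05; W sinα = 34.1
Σc'Δl = 114.2 kN/m; ΣN' = 871.9 kN/m; ΣW sinα = 287.3 kN/m
Resisting = 114.2 + 871.9·tan32.7° = 114.2 + 559.8 = 673.9 kN/m
FS = 673.9 / 287.3 = 2.346

FS = 2.35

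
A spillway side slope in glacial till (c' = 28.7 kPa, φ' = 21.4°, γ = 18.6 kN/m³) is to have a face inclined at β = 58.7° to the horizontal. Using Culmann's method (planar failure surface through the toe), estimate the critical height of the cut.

H_c = 24.01 m

Culmann's analysis gives the critical failure plane at α_cr = (β + φ')/2 = (58.7 + 21.4)/2 = 40.0°, and the critical height
H_c = (4c'/γ) · sinβ cosφ' / [1 − cos(β − φ')]
    = (4·28.7/18.6) · sin58.7°·cos21.4° / [1 − cos(37.3°)]
    = 6.172 · 0.8545·0.9311 / [1 − 0.7955]
    = 6.172 · 0.7955 / 0.2045
    = 24.01 m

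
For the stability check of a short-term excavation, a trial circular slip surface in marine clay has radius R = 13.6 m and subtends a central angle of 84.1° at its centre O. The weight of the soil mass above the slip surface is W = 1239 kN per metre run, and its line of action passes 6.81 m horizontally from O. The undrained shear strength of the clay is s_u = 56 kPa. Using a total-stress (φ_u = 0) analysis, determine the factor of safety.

FS = 1.80

Taking moments about the centre O, the resisting moment is provided by the undrained shear strength acting along the arc:
Arc length L_a = R·θ = 13.6·(84.1°·π/180) = 13.6·1.4678 = 19.96 m
M_R = s_u·L_a·R = 56·19.96·13.6 = 15203.3 kN·m/m
M_D = W·d = 1239·6.81 = 8437.6 kN·m/m
FS = M_R / M_D = 15203.3 / 8437.6 = 1.802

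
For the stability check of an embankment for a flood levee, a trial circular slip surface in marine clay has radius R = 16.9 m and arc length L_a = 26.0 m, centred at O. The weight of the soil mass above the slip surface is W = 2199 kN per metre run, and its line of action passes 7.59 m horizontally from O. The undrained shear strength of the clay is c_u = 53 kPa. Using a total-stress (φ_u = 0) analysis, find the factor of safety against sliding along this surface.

FS = 1.40

Taking moments about the centre O, the resisting moment is provided by the undrained shear strength acting along the arc:
M_R = c_u·L_a·R = 53·26.00·16.9 = 23288.2 kN·m/m
M_D = W·d = 2199·7.59 = 16690.4 kN·m/m
FS = M_R / M_D = 23288.2 / 16690.4 = 1.395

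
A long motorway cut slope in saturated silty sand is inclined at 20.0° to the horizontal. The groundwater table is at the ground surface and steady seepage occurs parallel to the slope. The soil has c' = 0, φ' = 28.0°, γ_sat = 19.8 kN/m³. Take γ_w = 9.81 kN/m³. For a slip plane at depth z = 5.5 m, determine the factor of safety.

FS = 0.74

With seepage parallel to the slope and the water table at the surface, the effective normal stress on the slip plane uses the buoyant unit weight γ' = γ_sat − γ_w while the driving shear stress uses γ_sat:
FS = [c' + γ' z cos²β tanφ'] / [γ_sat z sinβ cosβ]
(For c' = 0 this reduces to FS = (γ'/γ_sat)·tanφ'/tanβ.)
γ' = 19.8 − 9.81 = 9.99 kN/m³
Numerator = 0.0 + 9.99·5.5·cos²20.0°·tan28.0° = 0.0 + 9.99·5.5·0.8830·0.5317 = 25.797 kPa
Denominator = 19.8·5.5·sin20.0°·cos20.0° = 19.8·5.5·0.3420·0.9397 = 35.000 kPa
FS = 25.797 / 35.000 = 0.737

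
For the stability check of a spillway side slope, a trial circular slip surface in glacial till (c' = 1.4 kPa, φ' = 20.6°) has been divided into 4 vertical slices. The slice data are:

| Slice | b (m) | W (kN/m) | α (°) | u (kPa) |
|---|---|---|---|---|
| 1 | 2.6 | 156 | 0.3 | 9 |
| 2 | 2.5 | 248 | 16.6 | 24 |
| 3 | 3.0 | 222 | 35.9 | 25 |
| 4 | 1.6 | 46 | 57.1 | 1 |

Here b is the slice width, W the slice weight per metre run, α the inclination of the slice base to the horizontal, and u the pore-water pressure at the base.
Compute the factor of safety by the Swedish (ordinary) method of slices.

Ordinary method of slices: FS = Σ[c'·Δl_i + (W_i cosα_i − u_i·Δl_i)·tanφ'] / Σ W_i sinα_i, with Δl_i = b_i / cosα_i.
Slice 1: Δl = 2.6/cos0.3° = 2.600 m; N'_1 = 156·cos0.3° − 9·2.600 = 132.6; c'Δl = 3.64; W sinα = 0.8
Slice 2: Δl = 2.5/cos16.6° = 2.609 m; N'_2 = 248·cos16.6° − 24·2.609 = 175.1; c'Δl = 3.65; W sinα = 70.9
Slice 3: Δl = 3.0/cos35.9° = 3.704 m; N'_3 = 222·cos35.9° − 25·3.704 = 87.2; c'Δl = 5.18; W sinα = 130.2
Slice 4: Δl = 1.6/cos57.1° = 2.946 m; N'_4 = 46·cos57.1° − 1·2.946 = 22.0; c'Δl = 4.12; W sinα = 38.6
Σc'Δl = 16.6 kN/m; ΣN' = 416.9 kN/m; ΣW sinα = 240.5 kN/m
Resisting = 16.6 + 416.9·tan20.6° = 16.6 + 156.7 = 173.3 kN/m
FS = 173.3 / 240.5 = 0.721

FS = 0.72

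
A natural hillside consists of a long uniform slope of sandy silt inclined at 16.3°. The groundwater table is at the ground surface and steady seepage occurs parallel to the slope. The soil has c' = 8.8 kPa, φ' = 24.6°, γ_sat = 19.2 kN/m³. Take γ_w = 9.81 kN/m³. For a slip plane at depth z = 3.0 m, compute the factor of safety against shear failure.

With seepage parallel to the slope and the water table at the surface, the effective normal stress on the slip plane uses the buoyant unit weight γ' = γ_sat − γ_w while the driving shear stress uses γ_sat:
FS = [c' + γ' z cos²β tanφ'] / [γ_sat z sinβ cosβ]
γ' = 19.2 − 9.81 = 9.39 kN/m³
Numerator = 8.8 + 9.39·3.0·cos²16.3°·tan24.6° = 8.8 + 9.39·3.0·0.9212·0.4578 = 20.681 kPa
Denominator = 19.2·3.0·sin16.3°·cos16.3° = 19.2·3.0·0.2807·0.9598 = 15.517 kPa
FS = 20.681 / 15.517 = 1.333

FS = 1.33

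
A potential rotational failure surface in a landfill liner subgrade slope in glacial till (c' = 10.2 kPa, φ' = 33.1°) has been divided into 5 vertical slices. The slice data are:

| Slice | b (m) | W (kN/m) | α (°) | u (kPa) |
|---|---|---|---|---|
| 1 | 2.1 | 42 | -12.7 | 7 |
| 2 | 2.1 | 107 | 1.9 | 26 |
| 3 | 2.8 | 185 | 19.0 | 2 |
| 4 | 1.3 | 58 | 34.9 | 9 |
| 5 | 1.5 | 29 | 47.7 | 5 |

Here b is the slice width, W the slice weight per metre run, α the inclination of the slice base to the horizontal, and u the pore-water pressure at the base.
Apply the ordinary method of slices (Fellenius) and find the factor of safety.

FS = 2.76

Ordinary method of slices: FS = Σ[c'·Δl_i + (W_i cosα_i − u_i·Δl_i)·tanφ'] / Σ W_i sinα_i, with Δl_i = b_i / cosα_i.
Slice 1: Δl = 2.1/cos(-12.7°) = 2.153 m; N'_1 = 42·cos(-12.7°) − 7·2.153 = 25.9; c'Δl = 21.96; W sinα = -9.2
Slice 2: Δl = 2.1/cos1.9° = 2.101 m; N'_2 = 107·cos1.9° − 26·2.101 = 52.3; c'Δl = 21.43; W sinα = 3.5
Slice 3: Δl = 2.8/cos19.0° = 2.961 m; N'_3 = 185·cos19.0° − 2·2.961 = 169.0; c'Δl = 30.21; W sinα = 60.2
Slice 4: Δl = 1.3/cos34.9° = 1.585 m; N'_4 = 58·cos34.9° − 9·1.585 = 33.3; c'Δl = 16.17; W sinα = 33.2
Slice 5: Δl = 1.5/cos47.7° = 2.229 m; N'_5 = 29·cos47.7° − 5·2.229 = 8.4; c'Δl = 22.73; W sinα = 21.4
Σc'Δl = 112.5 kN/m; ΣN' = 288.9 kN/m; ΣW sinα = 109.2 kN/m
Resisting = 112.5 + 288.9·tan33.1° = 112.5 + 188.3 = 300.8 kN/m
FS = 300.8 / 109.2 = 2.755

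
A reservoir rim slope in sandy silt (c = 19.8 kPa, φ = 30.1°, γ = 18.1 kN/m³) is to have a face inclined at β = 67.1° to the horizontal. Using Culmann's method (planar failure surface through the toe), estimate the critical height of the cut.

H_c = 17.32 m

Culmann's analysis gives the critical failure plane at α_cr = (β + φ)/2 = (67.1 + 30.1)/2 = 48.6°, and the critical height
H_c = (4c/γ) · sinβ cosφ / [1 − cos(β − φ)]
    = (4·19.8/18.1) · sin67.1°·cos30.1° / [1 − cos(37.0°)]
    = 4.376 · 0.9212·0.8652 / [1 − 0.7986]
    = 4.376 · 0.7970 / 0.2014
    = 17.32 m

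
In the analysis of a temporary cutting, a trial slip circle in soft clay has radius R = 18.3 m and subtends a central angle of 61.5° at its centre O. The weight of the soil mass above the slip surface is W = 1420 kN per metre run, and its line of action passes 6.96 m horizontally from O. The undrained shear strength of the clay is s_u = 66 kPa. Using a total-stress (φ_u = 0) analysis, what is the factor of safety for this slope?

FS = 2.40

Taking moments about the centre O, the resisting moment is provided by the undrained shear strength acting along the arc:
Arc length L_a = R·θ = 18.3·(61.5°·π/180) = 18.3·1.0734 = 19.64 m
M_R = s_u·L_a·R = 66·19.64·18.3 = 23724.6 kN·m/m
M_D = W·d = 1420·6.96 = 9883.2 kN·m/m
FS = M_R / M_D = 23724.6 / 9883.2 = 2.400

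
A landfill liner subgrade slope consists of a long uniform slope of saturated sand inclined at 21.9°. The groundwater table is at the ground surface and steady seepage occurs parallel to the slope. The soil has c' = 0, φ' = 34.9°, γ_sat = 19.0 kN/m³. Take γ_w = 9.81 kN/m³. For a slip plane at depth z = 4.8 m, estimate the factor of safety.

FS = 0.84

With seepage parallel to the slope and the water table at the surface, the effective normal stress on the slip plane uses the buoyant unit weight γ' = γ_sat − γ_w while the driving shear stress uses γ_sat:
FS = [c' + γ' z cos²β tanφ'] / [γ_sat z sinβ cosβ]
(For c' = 0 this reduces to FS = (γ'/γ_sat)·tanφ'/tanβ.)
γ' = 19.0 − 9.81 = 9.19 kN/m³
Numerator = 0.0 + 9.19·4.8·cos²21.9°·tan34.9° = 0.0 + 9.19·4.8·0.8609·0.6976 = 26.492 kPa
Denominator = 19.0·4.8·sin21.9°·cos21.9° = 19.0·4.8·0.3730·0.9278 = 31.562 kPa
FS = 26.492 / 31.562 = 0.839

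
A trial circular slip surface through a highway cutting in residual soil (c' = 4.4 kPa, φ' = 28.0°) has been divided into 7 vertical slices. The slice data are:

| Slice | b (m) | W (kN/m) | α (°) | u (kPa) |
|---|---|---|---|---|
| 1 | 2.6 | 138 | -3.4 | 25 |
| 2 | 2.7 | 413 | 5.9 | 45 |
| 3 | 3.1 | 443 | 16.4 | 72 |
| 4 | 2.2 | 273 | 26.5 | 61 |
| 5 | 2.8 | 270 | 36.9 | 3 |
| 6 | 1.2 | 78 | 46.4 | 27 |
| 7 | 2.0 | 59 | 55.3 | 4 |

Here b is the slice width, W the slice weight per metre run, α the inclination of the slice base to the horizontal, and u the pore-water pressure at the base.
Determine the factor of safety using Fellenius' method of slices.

FS = 1.01

Ordinary method of slices: FS = Σ[c'·Δl_i + (W_i cosα_i − u_i·Δl_i)·tanφ'] / Σ W_i sinα_i, with Δl_i = b_i / cosα_i.
Slice 1: Δl = 2.6/cos(-3.4°) = 2.605 m; N'_1 = 138·cos(-3.4°) − 25·2.605 = 72.6; c'Δl = 11.46; W sinα = -8.2
Slice 2: Δl = 2.7/cos5.9° = 2.714 m; N'_2 = 413·cos5.9° − 45·2.714 = 288.7; c'Δl = 11.94; W sinα = 42.5
Slice 3: Δl = 3.1/cos16.4° = 3.231 m; N'_3 = 443·cos16.4° − 72·3.231 = 192.3; c'Δl = 14.22; W sinα = 125.1
Slice 4: Δl = 2.2/cos26.5° = 2.458 m; N'_4 = 273·cos26.5° − 61·2.458 = 94.4; c'Δl = 10.82; W sinα = 121.8
Slice 5: Δl = 2.8/cos36.9° = 3.501 m; N'_5 = 270·cos36.9° − 3·3.501 = 205.4; c'Δl = 15.41; W sinα = 162.1
Slice 6: Δl = 1.2/cos46.4° = 1.740 m; N'_6 = 78·cos46.4° − 27·1.740 = 6.8; c'Δl = 7.66; W sinα = 56.5
Slice 7: Δl = 2.0/cos55.3° = 3.513 m; N'_7 = 59·cos55.3° − 4·3.513 = 19.5; c'Δl = 15.46; W sinα = 48.5
Σc'Δl = 87.0 kN/m; ΣN' = 879.7 kN/m; ΣW sinα = 548.3 kN/m
Resisting = 87.0 + 879.7·tan28.0° = 87.0 + 467.8 = 554.7 kN/m
FS = 554.7 / 548.3 = 1.012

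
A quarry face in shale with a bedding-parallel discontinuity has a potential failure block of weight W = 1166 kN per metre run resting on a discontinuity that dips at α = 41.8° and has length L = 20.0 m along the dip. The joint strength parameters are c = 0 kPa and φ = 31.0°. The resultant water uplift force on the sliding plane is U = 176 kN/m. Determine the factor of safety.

Resolving the block weight along and normal to the plane and applying the Mohr–Coulomb strength on the joint:
N' = W cosα − U = 1166·cos41.8° − 176 = 693.2 kN/m
Driving force T = W sinα = 1166·sin41.8° = 777.2 kN/m
Resisting force R = c·L + N'·tanφ = 0·20.0 + 693.2·tan31.0° = 0.0 + 416.5 = 416.5 kN/m
FS = R / T = 416.5 / 777.2 = 0.536

FS = 0.54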